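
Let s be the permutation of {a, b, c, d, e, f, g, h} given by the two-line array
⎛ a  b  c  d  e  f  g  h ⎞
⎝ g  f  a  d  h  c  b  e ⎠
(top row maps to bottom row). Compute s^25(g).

g

Tracing g → b → … returns to g after 5 steps, so g lies in a 5-cycle (a g b f c).
On a 5-cycle, s^5 is the identity, so s^25 = s^0 there (25 ≡ 0 mod 5).
So s^25(g) = g.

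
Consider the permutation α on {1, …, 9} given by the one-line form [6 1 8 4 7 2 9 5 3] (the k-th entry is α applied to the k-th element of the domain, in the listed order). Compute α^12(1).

1

Tracing 1 → 6 → … returns to 1 after 3 steps, so 1 lies in a 3-cycle (1 6 2).
On a 3-cycle, α^3 is the identity, so α^12 = α^0 there (12 ≡ 0 mod 3).
So α^12(1) = 1.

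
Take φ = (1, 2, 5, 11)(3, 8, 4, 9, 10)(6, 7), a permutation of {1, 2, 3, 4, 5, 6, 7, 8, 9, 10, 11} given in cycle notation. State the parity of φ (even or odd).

even

The cycle lengths are 5, 4, 2.
A cycle is odd iff its length is even; φ has 2 even-length cycles, so sgn(φ) = (−1)^2 and φ is even.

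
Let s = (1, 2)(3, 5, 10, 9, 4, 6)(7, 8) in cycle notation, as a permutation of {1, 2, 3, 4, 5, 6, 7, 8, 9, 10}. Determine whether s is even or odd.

odd

The cycle lengths are 6, 2, 2.
A cycle is odd iff its length is even; s has 3 even-length cycles, so sgn(s) = (−1)^3 and s is odd.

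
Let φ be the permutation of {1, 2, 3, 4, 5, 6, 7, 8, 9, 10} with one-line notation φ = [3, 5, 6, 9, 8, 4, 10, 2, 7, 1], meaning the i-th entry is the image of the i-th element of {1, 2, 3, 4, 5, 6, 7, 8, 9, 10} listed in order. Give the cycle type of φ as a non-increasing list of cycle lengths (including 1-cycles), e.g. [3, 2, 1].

[7, 3]

The disjoint cycles are (1 3 6 4 9 7 10)(2 5 8), with lengths 7, 3 in non-increasing order.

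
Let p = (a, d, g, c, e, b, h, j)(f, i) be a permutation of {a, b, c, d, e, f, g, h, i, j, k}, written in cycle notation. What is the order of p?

The disjoint cycles have lengths 8, 2, 1.
The order of p is the least common multiple of its cycle lengths: lcm(8, 2) = 8.

8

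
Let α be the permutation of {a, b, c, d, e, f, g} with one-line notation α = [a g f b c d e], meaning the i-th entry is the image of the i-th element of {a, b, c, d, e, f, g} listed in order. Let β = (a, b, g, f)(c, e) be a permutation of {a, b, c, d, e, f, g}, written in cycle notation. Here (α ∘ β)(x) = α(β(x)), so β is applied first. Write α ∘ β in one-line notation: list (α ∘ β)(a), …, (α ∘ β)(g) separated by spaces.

(α ∘ β)(x) = α(β(x)). Computing each image: α(β(a)) = α(b) = g, α(β(b)) = α(g) = e, α(β(c)) = α(e) = c, α(β(d)) = α(d) = b, α(β(e)) = α(c) = f, α(β(f)) = α(a) = a, α(β(g)) = α(f) = d.
Hence α ∘ β = [g e c b f a d].

g e c b f a d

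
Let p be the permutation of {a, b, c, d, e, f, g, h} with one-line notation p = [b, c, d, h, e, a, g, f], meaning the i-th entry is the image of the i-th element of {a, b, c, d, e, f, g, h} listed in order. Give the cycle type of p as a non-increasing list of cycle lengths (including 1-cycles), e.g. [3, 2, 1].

[6, 1, 1]

The disjoint cycles are (a b c d h f)(e)(g), with lengths 6, 1, 1 in non-increasing order.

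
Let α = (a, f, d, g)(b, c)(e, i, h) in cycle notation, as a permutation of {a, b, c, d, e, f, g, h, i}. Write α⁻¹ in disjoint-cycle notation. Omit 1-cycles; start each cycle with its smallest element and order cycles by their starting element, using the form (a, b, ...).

(a, g, d, f)(b, c)(e, h, i)

Inverting a permutation written in cycle notation just reverses the order within every cycle.
Reversing each cycle of α and rotating so the smallest element leads gives (a, g, d, f)(b, c)(e, h, i).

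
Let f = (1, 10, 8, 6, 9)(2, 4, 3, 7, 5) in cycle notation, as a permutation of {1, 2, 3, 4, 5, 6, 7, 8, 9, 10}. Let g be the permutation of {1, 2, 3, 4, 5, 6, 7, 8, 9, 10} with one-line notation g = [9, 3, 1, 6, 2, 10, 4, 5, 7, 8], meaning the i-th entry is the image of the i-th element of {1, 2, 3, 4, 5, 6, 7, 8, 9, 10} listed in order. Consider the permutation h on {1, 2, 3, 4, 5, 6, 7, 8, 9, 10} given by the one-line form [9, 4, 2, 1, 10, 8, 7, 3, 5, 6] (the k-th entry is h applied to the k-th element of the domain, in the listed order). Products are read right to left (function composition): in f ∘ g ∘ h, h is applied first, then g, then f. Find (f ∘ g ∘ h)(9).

Chase 9: h(9) = 5; g(5) = 2; f(2) = 4. Hence (f ∘ g ∘ h)(9) = 4.

4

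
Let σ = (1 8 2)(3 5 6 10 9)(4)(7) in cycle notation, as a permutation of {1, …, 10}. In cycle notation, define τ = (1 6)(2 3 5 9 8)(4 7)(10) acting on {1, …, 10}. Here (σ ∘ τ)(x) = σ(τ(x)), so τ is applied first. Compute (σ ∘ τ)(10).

9

First apply τ: τ(10) = 10, then σ(10) = 9. Thus (σ ∘ τ)(10) = 9.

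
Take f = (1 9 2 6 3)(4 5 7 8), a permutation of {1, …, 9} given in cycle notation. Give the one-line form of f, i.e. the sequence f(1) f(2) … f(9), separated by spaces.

Reading each image from the cycles: 1→9, 2→6, 3→1, 4→5, 5→7, 6→3, 7→8, 8→4, 9→2.
Listing these in domain order gives 9 6 1 5 7 3 8 4 2.

9 6 1 5 7 3 8 4 2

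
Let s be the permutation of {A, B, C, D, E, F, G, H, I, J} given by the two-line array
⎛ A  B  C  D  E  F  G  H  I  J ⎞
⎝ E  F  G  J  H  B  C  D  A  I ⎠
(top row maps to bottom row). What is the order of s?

Decomposing into disjoint cycles gives cycle lengths 6, 2, 2.
The order is lcm(6, 2, 2) = 6.

6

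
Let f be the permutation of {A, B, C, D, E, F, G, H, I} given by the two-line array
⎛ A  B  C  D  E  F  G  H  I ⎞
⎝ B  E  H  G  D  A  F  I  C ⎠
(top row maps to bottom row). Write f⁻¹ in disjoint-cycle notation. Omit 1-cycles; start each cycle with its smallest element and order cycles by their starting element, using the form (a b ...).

The cycle decomposition of f is (A B E D G F)(C H I).
Reversing each cycle (and rotating so the smallest element leads) gives f⁻¹ = (A F G D E B)(C I H).

(A F G D E B)(C I H)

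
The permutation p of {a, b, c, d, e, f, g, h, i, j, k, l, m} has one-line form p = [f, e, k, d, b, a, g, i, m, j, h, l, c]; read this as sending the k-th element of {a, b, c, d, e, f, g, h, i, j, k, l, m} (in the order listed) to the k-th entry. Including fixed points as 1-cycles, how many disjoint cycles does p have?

The cycle decomposition is (a, f)(b, e)(c, k, h, i, m)(d)(g)(j)(l), which has 7 cycles (counting 1-cycles).

7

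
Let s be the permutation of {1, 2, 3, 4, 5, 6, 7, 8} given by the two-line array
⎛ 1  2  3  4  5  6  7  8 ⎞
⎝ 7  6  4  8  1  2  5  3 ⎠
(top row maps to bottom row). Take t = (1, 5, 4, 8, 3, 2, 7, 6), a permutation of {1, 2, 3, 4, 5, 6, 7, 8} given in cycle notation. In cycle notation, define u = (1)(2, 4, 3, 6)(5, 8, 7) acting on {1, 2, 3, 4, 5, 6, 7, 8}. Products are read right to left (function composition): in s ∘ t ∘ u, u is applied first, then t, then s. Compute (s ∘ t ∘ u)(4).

(s ∘ t ∘ u)(4) = s(t(u(4))). u(4) = 3, then t(3) = 2, then s(2) = 6, so the result is 6.

6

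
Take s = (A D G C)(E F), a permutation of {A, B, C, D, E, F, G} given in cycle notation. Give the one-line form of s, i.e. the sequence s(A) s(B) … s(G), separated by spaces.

D B A G F E C

Reading each image from the cycles: A→D, B→B, C→A, D→G, E→F, F→E, G→C.
So the one-line form is D B A G F E C.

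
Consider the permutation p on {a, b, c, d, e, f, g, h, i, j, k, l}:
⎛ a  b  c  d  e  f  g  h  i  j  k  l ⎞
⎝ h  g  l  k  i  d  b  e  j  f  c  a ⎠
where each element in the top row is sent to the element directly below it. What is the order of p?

10

Writing p as disjoint cycles, the cycle lengths are 10, 2.
The order is lcm(10, 2) = 10.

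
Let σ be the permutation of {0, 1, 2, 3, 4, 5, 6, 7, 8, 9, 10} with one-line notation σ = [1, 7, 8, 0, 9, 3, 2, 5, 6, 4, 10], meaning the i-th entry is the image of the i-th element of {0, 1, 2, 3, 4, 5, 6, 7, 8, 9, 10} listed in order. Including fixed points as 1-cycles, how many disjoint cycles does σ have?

The cycle decomposition is (0 1 7 5 3)(2 8 6)(4 9)(10), which has 4 cycles (counting 1-cycles).

4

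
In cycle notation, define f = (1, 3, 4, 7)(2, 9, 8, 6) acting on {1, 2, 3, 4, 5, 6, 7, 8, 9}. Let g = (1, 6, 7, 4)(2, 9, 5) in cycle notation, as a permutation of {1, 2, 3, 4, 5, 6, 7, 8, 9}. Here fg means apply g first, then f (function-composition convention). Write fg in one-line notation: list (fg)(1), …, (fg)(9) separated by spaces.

(fg)(x) = f(g(x)). Computing each image: f(g(1)) = f(6) = 2, f(g(2)) = f(9) = 8, f(g(3)) = f(3) = 4, f(g(4)) = f(1) = 3, f(g(5)) = f(2) = 9, f(g(6)) = f(7) = 1, f(g(7)) = f(4) = 7, f(g(8)) = f(8) = 6, f(g(9)) = f(5) = 5.
Hence fg = [2 8 4 3 9 1 7 6 5].

2 8 4 3 9 1 7 6 5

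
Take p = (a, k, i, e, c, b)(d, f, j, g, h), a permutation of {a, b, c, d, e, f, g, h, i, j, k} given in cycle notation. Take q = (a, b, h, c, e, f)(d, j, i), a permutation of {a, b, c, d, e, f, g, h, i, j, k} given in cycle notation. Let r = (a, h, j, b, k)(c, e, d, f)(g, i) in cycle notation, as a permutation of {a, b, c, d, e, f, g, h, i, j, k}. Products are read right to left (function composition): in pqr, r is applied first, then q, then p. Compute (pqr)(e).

(pqr)(e) = p(q(r(e))). r(e) = d, then q(d) = j, then p(j) = g, so the result is g.

g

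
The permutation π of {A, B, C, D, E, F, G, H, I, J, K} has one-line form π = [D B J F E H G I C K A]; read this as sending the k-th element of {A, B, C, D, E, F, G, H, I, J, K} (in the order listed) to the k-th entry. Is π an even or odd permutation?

In disjoint-cycle form the cycle lengths are 8, 1, 1, 1.
A cycle of length ℓ contributes ℓ−1 transpositions, so π is a product of 7 transpositions — odd.

odd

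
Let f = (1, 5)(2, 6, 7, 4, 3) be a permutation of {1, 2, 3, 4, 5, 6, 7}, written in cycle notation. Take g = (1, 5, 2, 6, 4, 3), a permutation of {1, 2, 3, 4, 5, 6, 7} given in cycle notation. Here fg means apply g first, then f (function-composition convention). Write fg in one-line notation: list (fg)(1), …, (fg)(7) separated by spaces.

1 7 5 2 6 3 4

Chase each element through g then f: 1 → 5 → 1; 2 → 6 → 7; 3 → 1 → 5; 4 → 3 → 2; 5 → 2 → 6; 6 → 4 → 3; 7 → 7 → 4.
Collecting the images, fg = [1 7 5 2 6 3 4].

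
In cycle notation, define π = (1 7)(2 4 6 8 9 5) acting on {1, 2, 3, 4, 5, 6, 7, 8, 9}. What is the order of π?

6

The cycle type of π is (6, 2, 1).
The order is lcm(6, 2) = 6.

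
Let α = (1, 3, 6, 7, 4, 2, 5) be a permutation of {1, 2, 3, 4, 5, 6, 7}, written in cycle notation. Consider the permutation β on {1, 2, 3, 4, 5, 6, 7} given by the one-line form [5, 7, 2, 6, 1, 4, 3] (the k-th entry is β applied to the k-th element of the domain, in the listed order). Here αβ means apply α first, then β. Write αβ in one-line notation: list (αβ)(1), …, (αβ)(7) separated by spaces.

2 1 4 7 5 3 6

(αβ)(x) = β(α(x)). Computing each image: β(α(1)) = β(3) = 2, β(α(2)) = β(5) = 1, β(α(3)) = β(6) = 4, β(α(4)) = β(2) = 7, β(α(5)) = β(1) = 5, β(α(6)) = β(7) = 3, β(α(7)) = β(4) = 6.
Hence αβ = [2 1 4 7 5 3 6].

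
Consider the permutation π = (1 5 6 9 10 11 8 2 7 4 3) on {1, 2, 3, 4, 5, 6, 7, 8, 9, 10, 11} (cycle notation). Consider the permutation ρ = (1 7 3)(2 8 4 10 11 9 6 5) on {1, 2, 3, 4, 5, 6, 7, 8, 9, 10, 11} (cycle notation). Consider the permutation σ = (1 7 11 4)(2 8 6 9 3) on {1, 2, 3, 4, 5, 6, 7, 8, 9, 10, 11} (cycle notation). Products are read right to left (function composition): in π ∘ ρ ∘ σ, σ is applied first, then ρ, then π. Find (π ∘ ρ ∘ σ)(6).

9

Apply the permutations in order: σ(6) = 9, then ρ(9) = 6, then π(6) = 9. So (π ∘ ρ ∘ σ)(6) = 9.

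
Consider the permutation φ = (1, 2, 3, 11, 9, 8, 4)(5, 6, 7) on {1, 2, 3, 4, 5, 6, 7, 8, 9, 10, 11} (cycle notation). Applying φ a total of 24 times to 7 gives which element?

7

7 lies in the 3-cycle (5, 6, 7).
Since the cycle has length 3, φ^24 acts on it the same as φ^0 (24 mod 3 = 0).
So φ^24(7) = 7.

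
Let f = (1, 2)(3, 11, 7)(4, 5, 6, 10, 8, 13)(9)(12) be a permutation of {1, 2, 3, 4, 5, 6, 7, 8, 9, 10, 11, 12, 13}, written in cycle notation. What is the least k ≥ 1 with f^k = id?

6

The disjoint cycles have lengths 6, 3, 2, 1, 1.
The order is lcm(6, 3, 2) = 6.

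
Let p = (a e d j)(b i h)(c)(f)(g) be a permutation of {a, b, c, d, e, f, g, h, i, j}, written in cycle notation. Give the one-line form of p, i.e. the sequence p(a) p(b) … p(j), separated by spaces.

Reading each image from the cycles: a↦e, b↦i, c↦c, d↦j, e↦d, f↦f, g↦g, h↦b, i↦h, j↦a.
So the one-line form is e i c j d f g b h a.

e i c j d f g b h a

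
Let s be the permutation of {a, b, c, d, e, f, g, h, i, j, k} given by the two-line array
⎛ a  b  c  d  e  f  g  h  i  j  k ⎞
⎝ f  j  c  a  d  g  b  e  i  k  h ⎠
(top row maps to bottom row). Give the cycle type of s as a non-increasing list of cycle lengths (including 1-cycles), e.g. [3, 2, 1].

[9, 1, 1]

The disjoint cycles are (a, f, g, b, j, k, h, e, d)(c)(i), with lengths 9, 1, 1 in non-increasing order.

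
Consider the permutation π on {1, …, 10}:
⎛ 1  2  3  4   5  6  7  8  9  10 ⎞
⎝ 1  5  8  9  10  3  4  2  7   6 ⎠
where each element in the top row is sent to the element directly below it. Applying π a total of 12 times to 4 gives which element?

Tracing 4 → 9 → … returns to 4 after 3 steps, so 4 lies in a 3-cycle (4 9 7).
On a 3-cycle, π^3 is the identity, so π^12 = π^0 there (12 ≡ 0 mod 3).
So π^12(4) = 4.

4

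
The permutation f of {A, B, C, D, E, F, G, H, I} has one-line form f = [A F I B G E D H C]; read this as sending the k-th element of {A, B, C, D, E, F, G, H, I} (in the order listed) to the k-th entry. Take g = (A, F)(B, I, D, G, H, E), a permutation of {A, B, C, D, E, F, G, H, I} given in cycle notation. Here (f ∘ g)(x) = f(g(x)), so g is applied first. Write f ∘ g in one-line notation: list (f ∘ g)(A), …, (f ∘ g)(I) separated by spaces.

E C I D F A H G B

Chase each element through g then f: A → F → E; B → I → C; C → C → I; D → G → D; E → B → F; F → A → A; G → H → H; H → E → G; I → D → B.
So f ∘ g in one-line form is E C I D F A H G B.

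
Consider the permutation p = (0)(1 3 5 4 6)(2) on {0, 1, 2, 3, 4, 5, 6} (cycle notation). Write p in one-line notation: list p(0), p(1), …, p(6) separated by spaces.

0 3 2 5 6 4 1

Image by image: 0→0, 1→3, 2→2, 3→5, 4→6, 5→4, 6→1.
So the one-line form is 0 3 2 5 6 4 1.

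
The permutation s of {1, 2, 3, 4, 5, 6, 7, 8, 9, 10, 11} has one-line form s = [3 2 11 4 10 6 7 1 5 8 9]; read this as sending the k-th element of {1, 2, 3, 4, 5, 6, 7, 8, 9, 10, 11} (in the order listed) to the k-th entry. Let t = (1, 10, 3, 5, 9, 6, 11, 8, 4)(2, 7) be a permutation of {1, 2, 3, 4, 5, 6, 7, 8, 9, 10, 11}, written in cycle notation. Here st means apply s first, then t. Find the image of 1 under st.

5

s(1) = 3, then t(3) = 5; composing gives (st)(1) = 5.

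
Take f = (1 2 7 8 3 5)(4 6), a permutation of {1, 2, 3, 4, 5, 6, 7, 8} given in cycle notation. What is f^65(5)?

5 lies in the 6-cycle (1 2 7 8 3 5).
Powers repeat with period 6 on this cycle, and 65 mod 6 = 5, so f^65(5) = f^5(5).
Advancing 5 steps from 5: 5 → 1 → 2 → 7 → 8 → 3.

3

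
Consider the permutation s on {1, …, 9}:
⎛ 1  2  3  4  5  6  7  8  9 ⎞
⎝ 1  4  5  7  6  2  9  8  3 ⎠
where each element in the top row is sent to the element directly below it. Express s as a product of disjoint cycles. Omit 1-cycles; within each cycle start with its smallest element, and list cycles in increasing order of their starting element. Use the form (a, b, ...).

From 2: 2 → 4 → 7 → 9 → 3 → 5 → 6 → 2, closing the cycle (2, 4, 7, 9, 3, 5, 6).
Continuing from each remaining unvisited element yields (2, 4, 7, 9, 3, 5, 6).

(2, 4, 7, 9, 3, 5, 6)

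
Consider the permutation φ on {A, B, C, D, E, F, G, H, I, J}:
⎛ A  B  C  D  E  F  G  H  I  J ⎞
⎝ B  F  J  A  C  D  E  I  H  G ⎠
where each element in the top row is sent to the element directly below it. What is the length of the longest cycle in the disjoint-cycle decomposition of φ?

Decomposing into disjoint cycles gives (A, B, F, D)(C, J, G, E)(H, I); the longest has length 4.

4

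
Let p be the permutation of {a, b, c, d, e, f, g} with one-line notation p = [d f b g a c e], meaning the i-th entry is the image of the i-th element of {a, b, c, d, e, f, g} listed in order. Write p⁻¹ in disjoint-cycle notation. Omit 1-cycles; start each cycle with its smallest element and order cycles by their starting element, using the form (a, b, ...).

(a, e, g, d)(b, c, f)

The cycle decomposition of p is (a, d, g, e)(b, f, c).
Reversing each cycle (and rotating so the smallest element leads) gives p⁻¹ = (a, e, g, d)(b, c, f).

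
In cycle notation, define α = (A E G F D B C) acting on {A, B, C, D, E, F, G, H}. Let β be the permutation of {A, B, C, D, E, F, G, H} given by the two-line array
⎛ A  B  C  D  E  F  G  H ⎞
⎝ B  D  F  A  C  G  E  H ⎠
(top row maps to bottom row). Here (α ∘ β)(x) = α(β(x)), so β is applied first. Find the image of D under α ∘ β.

E

β(D) = A, then α(A) = E; composing gives (α ∘ β)(D) = E.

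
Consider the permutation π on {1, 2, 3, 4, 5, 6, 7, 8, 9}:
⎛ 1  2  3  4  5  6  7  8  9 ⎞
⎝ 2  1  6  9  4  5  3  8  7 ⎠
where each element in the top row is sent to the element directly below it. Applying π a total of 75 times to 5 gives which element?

7

Tracing 5 → 4 → … returns to 5 after 6 steps, so 5 lies in a 6-cycle (3 6 5 4 9 7).
Powers repeat with period 6 on this cycle, and 75 mod 6 = 3, so π^75(5) = π^3(5).
Advancing 3 steps from 5: 5 → 4 → 9 → 7.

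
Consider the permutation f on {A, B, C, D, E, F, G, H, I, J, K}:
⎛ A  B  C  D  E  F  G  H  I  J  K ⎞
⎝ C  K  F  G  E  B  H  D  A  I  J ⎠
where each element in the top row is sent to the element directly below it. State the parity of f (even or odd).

In disjoint-cycle form the cycle lengths are 7, 3, 1.
A cycle of length ℓ contributes ℓ−1 transpositions, so f is a product of 6 + 2 = 8 transpositions — even.

even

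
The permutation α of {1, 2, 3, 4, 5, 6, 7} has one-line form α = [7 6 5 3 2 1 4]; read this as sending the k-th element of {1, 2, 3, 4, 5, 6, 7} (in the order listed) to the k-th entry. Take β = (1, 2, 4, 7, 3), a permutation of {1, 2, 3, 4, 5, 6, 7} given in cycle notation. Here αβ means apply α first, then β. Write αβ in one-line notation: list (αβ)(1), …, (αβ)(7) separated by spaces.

3 6 5 1 4 2 7

For each element, apply α then β: 1 → 7 → 3; 2 → 6 → 6; 3 → 5 → 5; 4 → 3 → 1; 5 → 2 → 4; 6 → 1 → 2; 7 → 4 → 7.
Collecting the images, αβ = [3 6 5 1 4 2 7].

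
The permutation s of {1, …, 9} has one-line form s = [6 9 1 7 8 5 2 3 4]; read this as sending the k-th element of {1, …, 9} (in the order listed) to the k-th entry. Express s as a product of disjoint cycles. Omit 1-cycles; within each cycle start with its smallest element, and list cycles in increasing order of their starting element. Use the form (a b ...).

From 1: 1 → 6 → 5 → 8 → 3 → 1, closing the cycle (1 6 5 8 3).
Continuing from each remaining unvisited element yields (1 6 5 8 3)(2 9 4 7).

(1 6 5 8 3)(2 9 4 7)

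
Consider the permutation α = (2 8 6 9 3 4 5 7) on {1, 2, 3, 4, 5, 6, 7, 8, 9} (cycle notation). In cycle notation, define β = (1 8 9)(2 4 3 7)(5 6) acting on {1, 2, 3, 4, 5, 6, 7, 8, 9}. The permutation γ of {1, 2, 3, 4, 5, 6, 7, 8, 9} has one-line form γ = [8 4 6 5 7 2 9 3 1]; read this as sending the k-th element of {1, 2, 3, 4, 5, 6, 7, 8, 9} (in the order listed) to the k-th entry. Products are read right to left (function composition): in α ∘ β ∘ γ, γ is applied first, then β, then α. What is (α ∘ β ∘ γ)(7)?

Chase 7: γ(7) = 9; β(9) = 1; α(1) = 1. Hence (α ∘ β ∘ γ)(7) = 1.

1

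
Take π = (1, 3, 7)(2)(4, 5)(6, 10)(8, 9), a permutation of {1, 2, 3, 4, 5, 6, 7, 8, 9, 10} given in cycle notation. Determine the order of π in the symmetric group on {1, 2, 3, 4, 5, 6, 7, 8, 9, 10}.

The cycle type of π is (3, 2, 2, 2, 1).
Since disjoint cycles commute, ord(π) = lcm(3, 2, 2, 2) = 6.

6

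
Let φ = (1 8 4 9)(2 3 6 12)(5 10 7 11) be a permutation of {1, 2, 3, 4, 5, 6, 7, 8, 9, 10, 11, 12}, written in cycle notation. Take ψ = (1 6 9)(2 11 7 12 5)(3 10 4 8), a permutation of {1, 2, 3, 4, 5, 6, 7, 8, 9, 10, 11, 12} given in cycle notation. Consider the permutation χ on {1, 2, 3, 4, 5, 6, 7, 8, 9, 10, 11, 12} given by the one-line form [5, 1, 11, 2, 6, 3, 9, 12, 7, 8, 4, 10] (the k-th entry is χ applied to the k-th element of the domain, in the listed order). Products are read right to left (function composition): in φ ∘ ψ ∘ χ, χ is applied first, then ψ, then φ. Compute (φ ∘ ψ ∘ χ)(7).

Apply the permutations in order: χ(7) = 9, then ψ(9) = 1, then φ(1) = 8. So (φ ∘ ψ ∘ χ)(7) = 8.

8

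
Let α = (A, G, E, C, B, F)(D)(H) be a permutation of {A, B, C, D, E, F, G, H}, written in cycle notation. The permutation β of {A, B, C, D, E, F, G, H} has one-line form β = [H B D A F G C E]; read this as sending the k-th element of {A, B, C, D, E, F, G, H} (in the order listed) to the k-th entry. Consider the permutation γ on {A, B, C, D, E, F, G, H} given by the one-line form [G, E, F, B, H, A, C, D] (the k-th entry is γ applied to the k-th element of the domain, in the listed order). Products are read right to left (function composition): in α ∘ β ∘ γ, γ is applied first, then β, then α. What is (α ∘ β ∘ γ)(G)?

D

(α ∘ β ∘ γ)(G) = α(β(γ(G))). γ(G) = C, then β(C) = D, then α(D) = D, so the result is D.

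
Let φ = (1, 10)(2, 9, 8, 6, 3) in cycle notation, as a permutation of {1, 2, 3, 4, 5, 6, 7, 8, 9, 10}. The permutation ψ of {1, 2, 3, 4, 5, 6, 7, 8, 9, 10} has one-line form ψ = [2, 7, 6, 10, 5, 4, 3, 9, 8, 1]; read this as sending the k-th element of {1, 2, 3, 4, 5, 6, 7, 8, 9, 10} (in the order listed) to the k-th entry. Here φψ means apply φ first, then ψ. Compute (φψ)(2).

8

φ(2) = 9, then ψ(9) = 8; composing gives (φψ)(2) = 8.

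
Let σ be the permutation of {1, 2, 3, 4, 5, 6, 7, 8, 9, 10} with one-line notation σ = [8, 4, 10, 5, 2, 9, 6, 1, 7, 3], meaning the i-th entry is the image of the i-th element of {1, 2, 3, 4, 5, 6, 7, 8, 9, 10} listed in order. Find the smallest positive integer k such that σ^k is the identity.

6

The disjoint-cycle form of σ has cycle lengths 3, 3, 2, 2.
Since disjoint cycles commute, ord(σ) = lcm(3, 3, 2, 2) = 6.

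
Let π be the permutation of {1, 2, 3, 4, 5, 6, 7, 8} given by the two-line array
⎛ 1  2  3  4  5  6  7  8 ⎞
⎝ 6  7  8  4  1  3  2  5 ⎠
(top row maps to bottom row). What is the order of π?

10

Writing π as disjoint cycles, the cycle lengths are 5, 2, 1.
The order is lcm(5, 2) = 10.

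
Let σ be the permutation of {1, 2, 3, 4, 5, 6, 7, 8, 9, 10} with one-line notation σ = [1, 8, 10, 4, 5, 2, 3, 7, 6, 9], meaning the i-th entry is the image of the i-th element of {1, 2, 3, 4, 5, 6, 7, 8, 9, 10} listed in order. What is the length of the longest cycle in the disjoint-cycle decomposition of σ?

7

Decomposing into disjoint cycles gives (2 8 7 3 10 9 6); the longest has length 7.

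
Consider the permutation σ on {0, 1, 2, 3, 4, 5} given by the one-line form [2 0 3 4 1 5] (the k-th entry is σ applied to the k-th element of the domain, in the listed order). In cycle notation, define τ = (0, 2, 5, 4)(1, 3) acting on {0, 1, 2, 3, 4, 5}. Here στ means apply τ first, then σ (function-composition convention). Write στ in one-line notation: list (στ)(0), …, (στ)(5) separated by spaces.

3 4 5 0 2 1

(στ)(x) = σ(τ(x)). Computing each image: σ(τ(0)) = σ(2) = 3, σ(τ(1)) = σ(3) = 4, σ(τ(2)) = σ(5) = 5, σ(τ(3)) = σ(1) = 0, σ(τ(4)) = σ(0) = 2, σ(τ(5)) = σ(4) = 1.
Hence στ = [3 4 5 0 2 1].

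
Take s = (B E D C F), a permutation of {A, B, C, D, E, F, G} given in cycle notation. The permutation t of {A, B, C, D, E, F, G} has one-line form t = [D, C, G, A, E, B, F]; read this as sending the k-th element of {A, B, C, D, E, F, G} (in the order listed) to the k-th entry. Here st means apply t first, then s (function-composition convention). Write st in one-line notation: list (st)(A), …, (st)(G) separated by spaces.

C F G A D E B

(st)(x) = s(t(x)). Computing each image: s(t(A)) = s(D) = C, s(t(B)) = s(C) = F, s(t(C)) = s(G) = G, s(t(D)) = s(A) = A, s(t(E)) = s(E) = D, s(t(F)) = s(B) = E, s(t(G)) = s(F) = B.
Hence st = [C F G A D E B].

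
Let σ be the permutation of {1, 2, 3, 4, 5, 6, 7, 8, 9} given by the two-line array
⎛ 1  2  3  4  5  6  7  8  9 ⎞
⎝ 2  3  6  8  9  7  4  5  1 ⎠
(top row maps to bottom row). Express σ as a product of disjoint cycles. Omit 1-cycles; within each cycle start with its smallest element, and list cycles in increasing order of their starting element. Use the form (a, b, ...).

Iterating σ from 1 gives 1 → 2 → 3 → 6 → 7 → 4 → 8 → 5 → 9 → 1; that is the 9-cycle (1, 2, 3, 6, 7, 4, 8, 5, 9).
Repeating from the next unused element and collecting all non-trivial cycles gives (1, 2, 3, 6, 7, 4, 8, 5, 9).

(1, 2, 3, 6, 7, 4, 8, 5, 9)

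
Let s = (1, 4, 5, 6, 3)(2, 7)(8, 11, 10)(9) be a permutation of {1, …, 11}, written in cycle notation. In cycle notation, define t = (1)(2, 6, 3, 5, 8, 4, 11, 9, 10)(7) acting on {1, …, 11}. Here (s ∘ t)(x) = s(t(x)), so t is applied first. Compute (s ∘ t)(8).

First apply t: t(8) = 4, then s(4) = 5. Thus (s ∘ t)(8) = 5.

5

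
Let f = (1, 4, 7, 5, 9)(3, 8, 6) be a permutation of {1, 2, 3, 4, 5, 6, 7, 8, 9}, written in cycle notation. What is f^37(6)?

3

6 lies in the 3-cycle (3, 8, 6).
Since the cycle has length 3, f^37 acts on it the same as f^1 (37 mod 3 = 1).
Advancing 1 step from 6: 6 → 3.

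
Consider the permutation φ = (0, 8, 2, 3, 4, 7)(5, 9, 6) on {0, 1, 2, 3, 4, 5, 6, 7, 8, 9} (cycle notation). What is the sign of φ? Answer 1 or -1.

-1

The cycle lengths are 6, 3, 1.
A cycle of length ℓ contributes ℓ−1 transpositions, so φ is a product of 5 + 2 = 7 transpositions — odd.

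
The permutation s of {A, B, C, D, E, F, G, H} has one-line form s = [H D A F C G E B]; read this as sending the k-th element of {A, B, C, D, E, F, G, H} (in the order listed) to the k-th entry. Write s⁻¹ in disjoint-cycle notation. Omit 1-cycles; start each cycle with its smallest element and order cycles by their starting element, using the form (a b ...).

The cycle decomposition of s is (A H B D F G E C).
Reversing each cycle (and rotating so the smallest element leads) gives s⁻¹ = (A C E G F D B H).

(A C E G F D B H)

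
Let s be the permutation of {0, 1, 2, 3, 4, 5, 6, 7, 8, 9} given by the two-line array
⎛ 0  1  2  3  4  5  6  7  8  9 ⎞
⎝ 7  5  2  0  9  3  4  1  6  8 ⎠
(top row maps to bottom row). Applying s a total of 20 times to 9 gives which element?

9

Tracing 9 → 8 → … returns to 9 after 4 steps, so 9 lies in a 4-cycle (4 9 8 6).
Powers repeat with period 4 on this cycle, and 20 mod 4 = 0, so s^20(9) = s^0(9).
So s^20(9) = 9.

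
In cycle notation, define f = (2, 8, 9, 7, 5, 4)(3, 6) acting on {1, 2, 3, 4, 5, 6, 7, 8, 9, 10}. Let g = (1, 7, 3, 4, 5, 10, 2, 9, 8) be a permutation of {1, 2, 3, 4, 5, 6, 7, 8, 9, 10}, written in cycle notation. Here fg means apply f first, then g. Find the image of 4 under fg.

f(4) = 2, then g(2) = 9; composing gives (fg)(4) = 9.

9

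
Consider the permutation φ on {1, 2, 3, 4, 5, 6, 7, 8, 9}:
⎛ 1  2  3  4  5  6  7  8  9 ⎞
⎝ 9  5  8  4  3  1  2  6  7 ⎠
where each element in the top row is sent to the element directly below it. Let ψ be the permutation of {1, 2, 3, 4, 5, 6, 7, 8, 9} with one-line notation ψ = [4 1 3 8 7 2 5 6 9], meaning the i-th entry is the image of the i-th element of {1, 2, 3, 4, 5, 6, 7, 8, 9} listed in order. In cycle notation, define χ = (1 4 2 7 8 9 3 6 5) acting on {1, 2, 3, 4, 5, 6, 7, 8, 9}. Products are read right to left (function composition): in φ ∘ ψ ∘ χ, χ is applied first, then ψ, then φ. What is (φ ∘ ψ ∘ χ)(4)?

(φ ∘ ψ ∘ χ)(4) = φ(ψ(χ(4))). χ(4) = 2, then ψ(2) = 1, then φ(1) = 9, so the result is 9.

9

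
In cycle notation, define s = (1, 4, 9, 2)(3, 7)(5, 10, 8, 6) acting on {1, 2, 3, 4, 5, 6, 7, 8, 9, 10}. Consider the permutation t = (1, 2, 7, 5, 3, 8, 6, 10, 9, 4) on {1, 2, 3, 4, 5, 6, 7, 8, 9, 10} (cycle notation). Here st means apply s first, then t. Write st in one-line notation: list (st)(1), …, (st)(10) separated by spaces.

Chase each element through s then t: 1 → 4 → 1; 2 → 1 → 2; 3 → 7 → 5; 4 → 9 → 4; 5 → 10 → 9; 6 → 5 → 3; 7 → 3 → 8; 8 → 6 → 10; 9 → 2 → 7; 10 → 8 → 6.
So st in one-line form is 1 2 5 4 9 3 8 10 7 6.

1 2 5 4 9 3 8 10 7 6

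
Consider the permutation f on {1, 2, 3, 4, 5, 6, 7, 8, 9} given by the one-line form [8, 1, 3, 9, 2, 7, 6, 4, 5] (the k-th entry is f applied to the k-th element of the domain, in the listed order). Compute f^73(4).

Tracing 4 → 9 → … returns to 4 after 6 steps, so 4 lies in a 6-cycle (1, 8, 4, 9, 5, 2).
Powers repeat with period 6 on this cycle, and 73 mod 6 = 1, so f^73(4) = f^1(4).
Advancing 1 step from 4: 4 → 9.

9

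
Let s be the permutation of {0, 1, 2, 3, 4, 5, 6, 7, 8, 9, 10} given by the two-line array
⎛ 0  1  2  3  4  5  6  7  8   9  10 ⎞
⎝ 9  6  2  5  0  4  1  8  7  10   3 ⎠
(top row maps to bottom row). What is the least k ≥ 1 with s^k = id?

6

Decomposing into disjoint cycles gives cycle lengths 6, 2, 2, 1.
The order is lcm(6, 2, 2) = 6.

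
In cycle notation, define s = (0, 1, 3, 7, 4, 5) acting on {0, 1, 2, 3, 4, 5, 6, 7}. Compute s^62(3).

3 lies in the 6-cycle (0, 1, 3, 7, 4, 5).
On a 6-cycle, s^6 is the identity, so s^62 = s^2 there (62 ≡ 2 mod 6).
Advancing 2 steps from 3: 3 → 7 → 4.

4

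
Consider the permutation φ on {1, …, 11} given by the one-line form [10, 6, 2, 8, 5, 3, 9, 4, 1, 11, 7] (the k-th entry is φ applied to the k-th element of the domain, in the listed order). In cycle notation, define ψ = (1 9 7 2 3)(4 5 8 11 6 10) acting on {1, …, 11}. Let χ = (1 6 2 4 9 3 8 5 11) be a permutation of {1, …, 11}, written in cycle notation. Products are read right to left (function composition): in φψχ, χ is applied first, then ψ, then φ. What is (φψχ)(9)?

10

Apply the permutations in order: χ(9) = 3, then ψ(3) = 1, then φ(1) = 10. So (φψχ)(9) = 10.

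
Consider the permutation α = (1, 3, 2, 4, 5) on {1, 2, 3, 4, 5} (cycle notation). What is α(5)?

1

In the cycle (1, 3, 2, 4, 5), 5 is followed by 1, so α(5) = 1.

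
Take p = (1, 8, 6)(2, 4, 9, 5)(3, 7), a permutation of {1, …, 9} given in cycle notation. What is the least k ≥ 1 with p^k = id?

The cycle type of p is (4, 3, 2).
Since disjoint cycles commute, ord(p) = lcm(4, 3, 2) = 12.

12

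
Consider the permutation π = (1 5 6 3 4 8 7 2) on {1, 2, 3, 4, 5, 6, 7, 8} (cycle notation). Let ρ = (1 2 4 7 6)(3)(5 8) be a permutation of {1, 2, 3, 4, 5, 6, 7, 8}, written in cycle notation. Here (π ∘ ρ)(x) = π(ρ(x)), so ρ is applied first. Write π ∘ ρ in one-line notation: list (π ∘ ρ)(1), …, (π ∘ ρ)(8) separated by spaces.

For each element, apply ρ then π: 1 → 2 → 1; 2 → 4 → 8; 3 → 3 → 4; 4 → 7 → 2; 5 → 8 → 7; 6 → 1 → 5; 7 → 6 → 3; 8 → 5 → 6.
Collecting the images, π ∘ ρ = [1 8 4 2 7 5 3 6].

1 8 4 2 7 5 3 6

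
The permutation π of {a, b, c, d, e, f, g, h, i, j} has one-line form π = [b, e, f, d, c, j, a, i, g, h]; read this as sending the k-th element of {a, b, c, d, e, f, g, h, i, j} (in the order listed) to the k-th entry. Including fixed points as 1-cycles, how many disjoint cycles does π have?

The cycle decomposition is (a, b, e, c, f, j, h, i, g)(d), which has 2 cycles (counting 1-cycles).

2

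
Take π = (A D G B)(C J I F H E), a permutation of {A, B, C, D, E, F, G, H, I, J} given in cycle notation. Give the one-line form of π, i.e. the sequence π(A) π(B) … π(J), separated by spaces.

D A J G C H B E F I

Each element maps to the next entry in its cycle (wrapping to the front): A↦D, B↦A, C↦J, D↦G, E↦C, F↦H, G↦B, H↦E, I↦F, J↦I.
So the one-line form is D A J G C H B E F I.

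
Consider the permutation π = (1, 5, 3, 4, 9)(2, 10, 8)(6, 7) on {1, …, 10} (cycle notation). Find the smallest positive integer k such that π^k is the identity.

30

The cycle type of π is (5, 3, 2).
The order of π is the least common multiple of its cycle lengths: lcm(5, 3, 2) = 30.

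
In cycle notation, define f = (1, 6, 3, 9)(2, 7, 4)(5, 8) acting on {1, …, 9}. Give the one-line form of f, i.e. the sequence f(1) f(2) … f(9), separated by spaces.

6 7 9 2 8 3 4 5 1

Reading each image from the cycles: 1→6, 2→7, 3→9, 4→2, 5→8, 6→3, 7→4, 8→5, 9→1.
Listing these in domain order gives 6 7 9 2 8 3 4 5 1.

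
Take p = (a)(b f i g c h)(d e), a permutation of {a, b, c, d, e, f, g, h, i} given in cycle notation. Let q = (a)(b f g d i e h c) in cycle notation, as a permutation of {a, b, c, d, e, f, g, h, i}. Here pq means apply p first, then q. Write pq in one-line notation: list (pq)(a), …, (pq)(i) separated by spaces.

a g c h i e b f d

(pq)(x) = q(p(x)). Computing each image: q(p(a)) = q(a) = a, q(p(b)) = q(f) = g, q(p(c)) = q(h) = c, q(p(d)) = q(e) = h, q(p(e)) = q(d) = i, q(p(f)) = q(i) = e, q(p(g)) = q(c) = b, q(p(h)) = q(b) = f, q(p(i)) = q(g) = d.
Hence pq = [a g c h i e b f d].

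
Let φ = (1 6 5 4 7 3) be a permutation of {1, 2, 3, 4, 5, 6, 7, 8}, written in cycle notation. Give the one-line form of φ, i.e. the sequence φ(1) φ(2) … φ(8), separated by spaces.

Reading each image from the cycles: 1↦6, 2↦2, 3↦1, 4↦7, 5↦4, 6↦5, 7↦3, 8↦8.
So the one-line form is 6 2 1 7 4 5 3 8.

6 2 1 7 4 5 3 8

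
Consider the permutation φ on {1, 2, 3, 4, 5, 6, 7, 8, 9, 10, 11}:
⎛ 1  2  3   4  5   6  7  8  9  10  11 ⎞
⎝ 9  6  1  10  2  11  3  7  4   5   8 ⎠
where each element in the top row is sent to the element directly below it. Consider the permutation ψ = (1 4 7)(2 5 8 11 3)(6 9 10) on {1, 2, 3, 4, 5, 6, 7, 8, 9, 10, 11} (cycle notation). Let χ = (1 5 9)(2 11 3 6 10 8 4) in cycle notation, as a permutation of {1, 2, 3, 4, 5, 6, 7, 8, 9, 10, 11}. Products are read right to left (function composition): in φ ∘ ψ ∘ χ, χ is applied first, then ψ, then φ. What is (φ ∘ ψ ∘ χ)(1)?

7

(φ ∘ ψ ∘ χ)(1) = φ(ψ(χ(1))). χ(1) = 5, then ψ(5) = 8, then φ(8) = 7, so the result is 7.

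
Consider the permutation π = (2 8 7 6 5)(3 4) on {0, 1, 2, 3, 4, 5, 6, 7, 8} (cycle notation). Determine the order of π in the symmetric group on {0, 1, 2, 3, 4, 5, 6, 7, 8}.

10

The cycle type of π is (5, 2, 1, 1).
The order of π is the least common multiple of its cycle lengths: lcm(5, 2) = 10.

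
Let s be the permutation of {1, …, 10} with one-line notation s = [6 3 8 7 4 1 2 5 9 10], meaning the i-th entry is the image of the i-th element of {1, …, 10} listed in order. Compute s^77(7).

Tracing 7 → 2 → … returns to 7 after 6 steps, so 7 lies in a 6-cycle (2, 3, 8, 5, 4, 7).
On a 6-cycle, s^6 is the identity, so s^77 = s^5 there (77 ≡ 5 mod 6).
Advancing 5 steps from 7: 7 → 2 → 3 → 8 → 5 → 4.

4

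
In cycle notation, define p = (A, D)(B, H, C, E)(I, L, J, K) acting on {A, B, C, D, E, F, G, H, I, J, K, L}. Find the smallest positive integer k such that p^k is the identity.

The disjoint cycles have lengths 4, 4, 2, 1, 1.
Since disjoint cycles commute, ord(p) = lcm(4, 4, 2) = 4.

4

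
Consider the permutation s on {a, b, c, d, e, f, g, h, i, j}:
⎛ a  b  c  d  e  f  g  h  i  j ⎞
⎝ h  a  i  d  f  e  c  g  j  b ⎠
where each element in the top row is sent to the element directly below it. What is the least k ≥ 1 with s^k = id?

The disjoint-cycle form of s has cycle lengths 7, 2, 1.
Since disjoint cycles commute, ord(s) = lcm(7, 2) = 14.

14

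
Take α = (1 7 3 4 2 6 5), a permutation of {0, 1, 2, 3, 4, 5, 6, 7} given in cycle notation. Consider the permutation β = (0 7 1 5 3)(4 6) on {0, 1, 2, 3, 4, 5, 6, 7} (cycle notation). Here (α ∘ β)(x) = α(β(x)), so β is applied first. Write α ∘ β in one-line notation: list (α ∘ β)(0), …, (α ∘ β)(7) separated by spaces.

(α ∘ β)(x) = α(β(x)). Computing each image: α(β(0)) = α(7) = 3, α(β(1)) = α(5) = 1, α(β(2)) = α(2) = 6, α(β(3)) = α(0) = 0, α(β(4)) = α(6) = 5, α(β(5)) = α(3) = 4, α(β(6)) = α(4) = 2, α(β(7)) = α(1) = 7.
Hence α ∘ β = [3 1 6 0 5 4 2 7].

3 1 6 0 5 4 2 7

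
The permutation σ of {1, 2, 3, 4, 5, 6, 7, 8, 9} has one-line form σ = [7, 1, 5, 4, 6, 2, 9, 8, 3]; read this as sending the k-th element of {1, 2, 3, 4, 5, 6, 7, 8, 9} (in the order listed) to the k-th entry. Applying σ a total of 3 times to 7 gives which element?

5

Tracing 7 → 9 → … returns to 7 after 7 steps, so 7 lies in a 7-cycle (1, 7, 9, 3, 5, 6, 2).
Stepping 3 places around the cycle: 7 → 9 → 3 → 5.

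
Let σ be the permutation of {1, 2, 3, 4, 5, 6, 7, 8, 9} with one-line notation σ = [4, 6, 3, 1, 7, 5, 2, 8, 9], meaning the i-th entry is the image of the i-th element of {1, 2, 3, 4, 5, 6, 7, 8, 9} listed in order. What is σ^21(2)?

Tracing 2 → 6 → … returns to 2 after 4 steps, so 2 lies in a 4-cycle (2, 6, 5, 7).
Since the cycle has length 4, σ^21 acts on it the same as σ^1 (21 mod 4 = 1).
Stepping 1 place around the cycle: 2 → 6.

6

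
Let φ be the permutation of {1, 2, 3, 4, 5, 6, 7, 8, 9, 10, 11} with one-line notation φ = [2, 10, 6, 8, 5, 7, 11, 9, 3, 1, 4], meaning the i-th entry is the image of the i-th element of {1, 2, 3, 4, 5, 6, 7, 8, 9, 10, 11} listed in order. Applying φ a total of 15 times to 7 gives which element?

Tracing 7 → 11 → … returns to 7 after 7 steps, so 7 lies in a 7-cycle (3 6 7 11 4 8 9).
On a 7-cycle, φ^7 is the identity, so φ^15 = φ^1 there (15 ≡ 1 mod 7).
Advancing 1 step from 7: 7 → 11.

11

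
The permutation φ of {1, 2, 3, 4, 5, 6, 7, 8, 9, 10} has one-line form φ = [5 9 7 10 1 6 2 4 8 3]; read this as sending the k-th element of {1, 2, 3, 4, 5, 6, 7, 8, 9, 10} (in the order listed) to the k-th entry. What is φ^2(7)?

9

Tracing 7 → 2 → … returns to 7 after 7 steps, so 7 lies in a 7-cycle (2 9 8 4 10 3 7).
Stepping 2 places around the cycle: 7 → 2 → 9.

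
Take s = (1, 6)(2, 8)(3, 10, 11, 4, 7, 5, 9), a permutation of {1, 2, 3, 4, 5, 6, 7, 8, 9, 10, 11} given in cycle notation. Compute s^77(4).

4

4 lies in the 7-cycle (3, 10, 11, 4, 7, 5, 9).
Since the cycle has length 7, s^77 acts on it the same as s^0 (77 mod 7 = 0).
So s^77(4) = 4.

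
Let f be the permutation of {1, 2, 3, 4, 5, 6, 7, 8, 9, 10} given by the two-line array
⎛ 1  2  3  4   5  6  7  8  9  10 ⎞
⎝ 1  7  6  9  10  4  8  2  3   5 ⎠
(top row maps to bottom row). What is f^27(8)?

8

Tracing 8 → 2 → … returns to 8 after 3 steps, so 8 lies in a 3-cycle (2, 7, 8).
On a 3-cycle, f^3 is the identity, so f^27 = f^0 there (27 ≡ 0 mod 3).
So f^27(8) = 8.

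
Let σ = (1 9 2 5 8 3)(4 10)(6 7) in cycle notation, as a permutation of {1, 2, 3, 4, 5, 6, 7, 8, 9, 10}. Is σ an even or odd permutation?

odd

The cycle lengths are 6, 2, 2.
A cycle of length ℓ contributes ℓ−1 transpositions, so σ is a product of 5 + 1 + 1 = 7 transpositions — odd.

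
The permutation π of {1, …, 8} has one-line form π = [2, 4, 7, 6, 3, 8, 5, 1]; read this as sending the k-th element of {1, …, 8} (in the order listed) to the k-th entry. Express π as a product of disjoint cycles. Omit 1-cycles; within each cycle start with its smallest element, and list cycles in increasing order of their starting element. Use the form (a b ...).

Start at 1 and follow images: 1 → 2 → 4 → 6 → 8 → 1, giving the cycle (1 2 4 6 8).
Continuing from each remaining unvisited element yields (1 2 4 6 8)(3 7 5).

(1 2 4 6 8)(3 7 5)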